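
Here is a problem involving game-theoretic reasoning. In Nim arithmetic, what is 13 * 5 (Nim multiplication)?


Nim multiplication is bilinear over XOR: (u XOR v) * w = (u*w) XOR (v*w).
So we split each operand into its bit components and XOR the pairwise Nim products.
13 = 1 + 4 + 8 (as XOR of powers of 2).
5 = 1 + 4 (as XOR of powers of 2).
Using the standard Nim-product table on single bits:
  2*2 = 3,   2*4 = 8,   2*8 = 12,
  4*4 = 6,   4*8 = 11,  8*8 = 13,
and  1*x = x (identity), k*l = l*k (commutative).
Pairwise Nim products:
  1 * 1 = 1
  1 * 4 = 4
  4 * 1 = 4
  4 * 4 = 6
  8 * 1 = 8
  8 * 4 = 11
XOR them: 1 XOR 4 XOR 4 XOR 6 XOR 8 XOR 11 = 4.
Result: 13 * 5 = 4 (in Nim).

4


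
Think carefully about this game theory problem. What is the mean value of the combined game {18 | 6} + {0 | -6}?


G1 = {18 | 6}, G2 = {0 | -6}
Each is a switch {a | b} with numbers a > b; its mean value is (a + b)/2, and mean value is additive over game sums: m(G1 + G2) = m(G1) + m(G2).
Mean of G1 = (18 + (6))/2 = 24/2 = 12
Mean of G2 = (0 + (-6))/2 = -6/2 = -3
Mean of G1 + G2 = 12 + -3 = 9

9


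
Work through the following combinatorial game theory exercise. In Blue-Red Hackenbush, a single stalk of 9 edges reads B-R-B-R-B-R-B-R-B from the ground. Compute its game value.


Edges (from ground): B-R-B-R-B-R-B-R-B
By Berlekamp's sign-expansion rule, a Blue-Red Hackenbush stalk has the value of the surreal number whose sign sequence is the edge sequence with B -> + and R -> -.
Sign sequence: +-+-+-+-+
Trace the sign expansion in the surreal number tree, starting from 0:
Edge 1: B (sign +) -> bounds (0, +inf), value = 1
Edge 2: R (sign -) -> bounds (0, 1), value = 1/2
Edge 3: B (sign +) -> bounds (1/2, 1), value = 3/4
Edge 4: R (sign -) -> bounds (1/2, 3/4), value = 5/8
Edge 5: B (sign +) -> bounds (5/8, 3/4), value = 11/16
Edge 6: R (sign -) -> bounds (5/8, 11/16), value = 21/32
Edge 7: B (sign +) -> bounds (21/32, 11/16), value = 43/64
Edge 8: R (sign -) -> bounds (21/32, 43/64), value = 85/128
Edge 9: B (sign +) -> bounds (85/128, 43/64), value = 171/256
Game value = 171/256

171/256


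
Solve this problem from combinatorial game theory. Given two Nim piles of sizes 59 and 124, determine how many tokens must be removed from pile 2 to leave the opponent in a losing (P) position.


Piles: 59 and 124
Current XOR: 59 XOR 124 = 71 (non-zero, so this is an N-position).
To make the XOR zero, we need to find a move that balances the piles.
For pile 2 (size 124): target = 124 XOR 71 = 59
We reduce pile 2 from 124 to 59.
Tokens removed: 124 - 59 = 65
Verification: 59 XOR 59 = 0

65


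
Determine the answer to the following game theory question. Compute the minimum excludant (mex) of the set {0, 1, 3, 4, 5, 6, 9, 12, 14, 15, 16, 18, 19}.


Set = {0, 1, 3, 4, 5, 6, 9, 12, 14, 15, 16, 18, 19}
0 is in the set.
1 is in the set.
2 is NOT in the set. This is the mex.
mex = 2

2


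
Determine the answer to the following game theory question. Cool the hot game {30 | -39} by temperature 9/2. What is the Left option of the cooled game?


Original game: {30 | -39} (a switch {a | b} with a > b).
Cooling by t (for t below the temperature (a - b)/2 = 69/2) taxes each move by t: {a | b} cooled by t is {a - t | b + t}.
Cooling amount: t = 9/2
Cooled Left option: 30 - 9/2 = 51/2
Cooled Right option: -39 + 9/2 = -69/2
Cooled game: {51/2 | -69/2}
Left option = 51/2

51/2


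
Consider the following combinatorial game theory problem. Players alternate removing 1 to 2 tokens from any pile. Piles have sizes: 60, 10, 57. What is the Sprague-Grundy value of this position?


Subtraction set: {1, 2}
For this subtraction set, G(n) = n mod 3 (period = max + 1 = 3).
Pile 1 (size 60): G(60) = 60 mod 3 = 0
Pile 2 (size 10): G(10) = 10 mod 3 = 1
Pile 3 (size 57): G(57) = 57 mod 3 = 0
Total Grundy value = XOR of all: 0 XOR 1 XOR 0 = 1

1


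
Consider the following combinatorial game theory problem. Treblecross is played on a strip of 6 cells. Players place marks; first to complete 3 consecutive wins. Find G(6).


Treblecross: place X on empty cells; 3-in-a-row wins.
Playing within two cells of an existing X lets the opponent win at once, so sensible play treats the cells i-2..i+2 around each X as dead. The player left with no safe cell loses, so this is a normal-play take-away game on strips of safe cells.
Placing X at cell i (0-indexed) of a strip of k safe cells leaves independent strips of sizes max(0, i-2) and max(0, k-i-3). Hence G(k) = mex{ G(max(0,i-2)) XOR G(max(0,k-i-3)) : 0 <= i < k }, with G(0) = 0.
G(1): splits (0,0):0^0=0 -> mex({0}) = 1
G(2): splits (0,0):0^0=0 -> mex({0}) = 1
G(3): splits (0,0):0^0=0 -> mex({0}) = 1
G(4): splits (0,1):0^1=1 (0,0):0^0=0 -> mex({0, 1}) = 2
G(5): splits (0,2):0^1=1 (0,1):0^1=1 (0,0):0^0=0 -> mex({0, 1}) = 2
G(6) = mex({1}) = 0
Therefore G(6) = 0.

0


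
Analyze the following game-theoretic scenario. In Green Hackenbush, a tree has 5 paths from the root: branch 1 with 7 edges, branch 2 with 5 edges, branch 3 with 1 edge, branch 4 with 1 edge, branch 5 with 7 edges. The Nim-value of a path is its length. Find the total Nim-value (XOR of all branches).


The tree has 5 branches from the ground vertex.
In Green Hackenbush, the Nim-value of a simple path of length k is k.
Branch 1: length 7, Nim-value = 7
Branch 2: length 5, Nim-value = 5
Branch 3: length 1, Nim-value = 1
Branch 4: length 1, Nim-value = 1
Branch 5: length 7, Nim-value = 7
Total Nim-value = XOR of all branch values:
0 XOR 7 = 7
7 XOR 5 = 2
2 XOR 1 = 3
3 XOR 1 = 2
2 XOR 7 = 5
Nim-value of the tree = 5

5


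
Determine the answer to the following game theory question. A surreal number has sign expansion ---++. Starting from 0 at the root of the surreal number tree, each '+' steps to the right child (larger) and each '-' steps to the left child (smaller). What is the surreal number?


Sign expansion: ---++
Rule: track bounds (lo, hi), initially (-inf, +inf). On '+', the current value becomes lo and we move to the simplest number in (value, hi): value + 1 if hi = +inf, otherwise the midpoint (value + hi)/2. On '-', the current value becomes hi and we move to value - 1 if lo = -inf, otherwise the midpoint (lo + value)/2.
Start at 0.
Step 1: sign = -, move left. Bounds: (-inf, 0). Value = -1
Step 2: sign = -, move left. Bounds: (-inf, -1). Value = -2
Step 3: sign = -, move left. Bounds: (-inf, -2). Value = -3
Step 4: sign = +, move right. Bounds: (-3, -2). Value = -5/2
Step 5: sign = +, move right. Bounds: (-5/2, -2). Value = -9/4
The surreal number with sign expansion ---++ is -9/4.

-9/4


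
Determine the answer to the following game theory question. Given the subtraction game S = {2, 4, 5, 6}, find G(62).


The subtraction set is S = {2, 4, 5, 6}.
G(k) = mex{ G(k - s) : s in S, s <= k }. We compute iteratively: G(0) = 0.
G(1) = mex({}) = 0
G(2) = mex({0}) = 1
G(3) = mex({0}) = 1
G(4) = mex({0, 1}) = 2
G(5) = mex({0, 1}) = 2
G(6) = mex({0, 1, 2}) = 3
G(7) = mex({0, 1, 2}) = 3
G(8) = mex({1, 2, 3}) = 0
G(9) = mex({1, 2, 3}) = 0
G(10) = mex({0, 2, 3}) = 1
G(11) = mex({0, 2, 3}) = 1
G(12) = mex({0, 1, 3}) = 2
G(13) = mex({0, 1, 3}) = 2
Observe that G(8)..G(13) = 0, 0, 1, 1, 2, 2 repeats G(0)..G(5) = 0, 0, 1, 1, 2, 2.
For k >= max(S) = 6, G(k) is determined by the previous 6 values G(k-6)..G(k-1); a window of 6 consecutive values has recurred shifted by 8, so by induction G(k + 8) = G(k) for all k >= 0: the sequence is periodic from the start with period 8.
One period: G(0..7) = 0, 0, 1, 1, 2, 2, 3, 3.
62 mod 8 = 6, so G(62) = G(6) = 3.

3


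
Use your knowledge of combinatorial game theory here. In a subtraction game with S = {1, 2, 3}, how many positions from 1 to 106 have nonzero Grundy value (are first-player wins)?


Subtraction set S = {1, 2, 3}, so G(n) = n mod 4.
G(n) = 0 when n is a multiple of 4.
Multiples of 4 in [1, 106]: 26
N-positions (nonzero Grundy) = 106 - 26 = 80

80


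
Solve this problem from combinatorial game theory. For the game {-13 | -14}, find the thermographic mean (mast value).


Game = {-13 | -14}, a switch {a | b} with numbers a > b.
Its thermograph has left wall a - t and right wall b + t, which meet at t = (a - b)/2, where both equal (a + b)/2. So the mast (mean value) is at (a + b)/2.
Mean = (-13 + (-14))/2 = -27/2 = -27/2

-27/2


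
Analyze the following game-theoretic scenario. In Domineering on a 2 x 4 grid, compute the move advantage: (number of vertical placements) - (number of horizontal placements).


Board is 2 x 4 (rows x cols).
Left (vertical) placements: (rows-1) * cols = 1 * 4 = 4
Right (horizontal) placements: rows * (cols-1) = 2 * 3 = 6
Advantage = Left - Right = 4 - 6 = -2

-2


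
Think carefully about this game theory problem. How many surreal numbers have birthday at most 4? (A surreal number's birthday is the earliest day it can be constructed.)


Day 0: {|} = 0 is born. Count = 1.
Day n: the number of surreal numbers born by day n is 2^(n+1) - 1.
By day 0: 2^1 - 1 = 1
By day 1: 2^2 - 1 = 3
By day 2: 2^3 - 1 = 7
By day 3: 2^4 - 1 = 15
By day 4: 2^5 - 1 = 31
By day 4: 31 surreal numbers.

31


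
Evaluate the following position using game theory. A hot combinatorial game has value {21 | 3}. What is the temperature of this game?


The game is {21 | 3}, a switch {a | b} with numbers a > b.
Cooling {a | b} by t gives {a - t | b + t}, which stops being hot when a - t = b + t, i.e. at t = (a - b)/2. So the temperature of a switch is (a - b)/2.
Temperature = (Left option - Right option) / 2
= (21 - (3)) / 2
= 18 / 2
= 9

9


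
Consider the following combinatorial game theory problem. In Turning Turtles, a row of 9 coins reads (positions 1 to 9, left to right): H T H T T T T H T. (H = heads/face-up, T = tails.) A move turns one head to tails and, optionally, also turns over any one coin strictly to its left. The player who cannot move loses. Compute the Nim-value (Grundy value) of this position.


Coins: H T H T T T T H T
Key fact: a single head at position k behaves exactly like a Nim heap of size k (turning it to T and optionally flipping a coin at j < k corresponds to moving the heap from k to j, or to 0), and heads combine as a disjunctive sum (two heads at the same place would cancel, matching j XOR j = 0). So the Nim-value is the XOR of the 1-indexed positions of the heads.
Face-up positions (1-indexed): [1, 3, 8]
XOR 0 with 1: 0 XOR 1 = 1
XOR 1 with 3: 1 XOR 3 = 2
XOR 2 with 8: 2 XOR 8 = 10
Nim-value = 10

10


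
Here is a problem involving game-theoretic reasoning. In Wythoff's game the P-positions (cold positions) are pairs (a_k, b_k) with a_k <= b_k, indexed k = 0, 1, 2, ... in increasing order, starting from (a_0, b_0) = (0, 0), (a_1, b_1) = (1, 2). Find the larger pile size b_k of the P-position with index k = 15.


By Wythoff's theorem, a_k = floor(k * phi) and b_k = floor(k * phi^2) = a_k + k, where phi = (1 + sqrt(5))/2 is the golden ratio.
phi = (1 + sqrt(5))/2 = 1.618034
phi^2 = phi + 1 = 2.618034
k = 15
k * phi^2 = 15 * 2.618034 = 39.270510
b_15 = floor(k * phi^2) = 39 (check: a_15 + k = 24 + 15 = 39)

39


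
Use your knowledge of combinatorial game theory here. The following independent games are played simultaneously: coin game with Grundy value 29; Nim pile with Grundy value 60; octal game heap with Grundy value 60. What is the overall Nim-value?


By the Sprague-Grundy theorem, the Grundy value of a sum of games is the XOR of individual Grundy values.
coin game: Grundy value = 29. Running XOR: 0 XOR 29 = 29
Nim pile: Grundy value = 60. Running XOR: 29 XOR 60 = 33
octal game heap: Grundy value = 60. Running XOR: 33 XOR 60 = 29
The combined Grundy value is 29.

29


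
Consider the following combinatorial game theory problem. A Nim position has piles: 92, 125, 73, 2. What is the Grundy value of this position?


We need the XOR (exclusive or) of all pile sizes.
After XOR-ing pile 1 (size 92): 0 XOR 92 = 92
After XOR-ing pile 2 (size 125): 92 XOR 125 = 33
After XOR-ing pile 3 (size 73): 33 XOR 73 = 104
After XOR-ing pile 4 (size 2): 104 XOR 2 = 106
The Nim-value of this position is 106.

106


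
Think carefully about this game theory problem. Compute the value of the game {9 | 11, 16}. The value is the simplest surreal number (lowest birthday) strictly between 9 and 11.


Left options: {9}, max = 9
Right options: {11, 16}, min = 11
All options are numbers and max(Left) < min(Right), so by the simplicity theorem the value is the simplest (earliest-born) number strictly between 9 and 11.
The only integer strictly between 9 and 11 is 10.
No non-integer in the interval can be simpler: if x is a non-integer in the interval, then floor(x) or ceil(x) also lies in the interval (the interval contains an integer), and both are proper prefixes of x's sign expansion, i.e. born earlier. So the game value is 10.
Game value = 10

10


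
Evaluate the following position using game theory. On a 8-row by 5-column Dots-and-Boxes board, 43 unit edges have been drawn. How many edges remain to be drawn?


Grid: 8 x 5 boxes, i.e. 9 rows and 6 columns of dots.
Horizontal edges: (rows + 1) * cols = 9 * 5 = 45
Vertical edges: rows * (cols + 1) = 8 * 6 = 48
Total edges: 45 + 48 = 93
Edges drawn: 43
Remaining: 93 - 43 = 50

50


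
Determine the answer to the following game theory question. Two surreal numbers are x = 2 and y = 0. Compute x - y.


x = 2, y = 0
x - y = 2 - 0 = 2

2


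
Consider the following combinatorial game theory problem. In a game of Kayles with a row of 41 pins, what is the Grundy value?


Kayles: a move removes 1 or 2 adjacent pins from a contiguous row.
Removing pins from a row of k leaves two independent rows (a, b) with a + b = k - 1 (one pin) or a + b = k - 2 (two pins); an end removal gives a = 0.
By Sprague-Grundy, G(k) = mex{ G(a) XOR G(b) } over all these splits. G(0) = 0.
G(1): splits (0,0):0^0=0 -> mex({0}) = 1
G(2): splits (0,1):0^1=1 (0,0):0^0=0 -> mex({0, 1}) = 2
G(3): splits (0,2):0^2=2 (1,1):1^1=0 (0,1):0^1=1 -> mex({0, 1, 2}) = 3
G(4): splits (0,3):0^3=3 (1,2):1^2=3 (0,2):0^2=2 (1,1):1^1=0 -> mex({0, 2, 3}) = 1
G(5): splits (0,4):0^1=1 (1,3):1^3=2 (2,2):2^2=0 (0,3):0^3=3 (1,2):1^2=3 -> mex({0, 1, 2, 3}) = 4
G(6) = mex({0, 1, 2, 4}) = 3
G(7) = mex({0, 1, 3, 4, 5}) = 2
G(8) = mex({0, 2, 3, 5, 6}) = 1
G(9) = mex({0, 1, 2, 3, 6, 7}) = 4
G(10) = mex({0, 1, 3, 4, 5, 7}) = 2
G(11) = mex({0, 1, 2, 3, 4, 5}) = 6
G(12) = mex({0, 1, 2, 3, 5, 6, 7}) = 4
G(13) = mex({0, 2, 3, 4, 6, 7}) = 1
G(14) = mex({0, 1, 4, 5, 6, 7}) = 2
G(15) = mex({0, 1, 2, 3, 4, 5, 6}) = 7
G(16) = mex({0, 2, 3, 5, 6, 7}) = 1
G(17) = mex({0, 1, 2, 3, 5, 6, 7}) = 4
G(18) = mex({0, 1, 2, 4, 5, 6}) = 3
G(19) = mex({0, 1, 3, 4, 5, 7}) = 2
G(20) = mex({0, 2, 3, 4, 5, 6, 7}) = 1
G(21) = mex({0, 1, 2, 3, 5, 6, 7}) = 4
G(22) = mex({0, 1, 2, 3, 4, 5, 7}) = 6
G(23) = mex({0, 1, 2, 3, 4, 5, 6}) = 7
G(24) = mex({0, 1, 2, 3, 5, 6, 7}) = 4
G(25) = mex({0, 2, 3, 4, 6, 7}) = 1
G(26) = mex({0, 1, 3, 4, 5, 6, 7}) = 2
G(27) = mex({0, 1, 2, 3, 4, 5, 6, 7}) = 8
G(28) = mex({0, 1, 2, 3, 4, 6, 7, 8}) = 5
G(29) = mex({0, 1, 2, 3, 5, 6, 7, 8, 9}) = 4
G(30) = mex({0, 1, 2, 3, 4, 5, 6, 9, 10}) = 7
G(31) = mex({0, 1, 3, 4, 5, 7, 10, 11}) = 2
G(32) = mex({0, 2, 3, 4, 5, 6, 7, 9, 11}) = 1
G(33) = mex({0, 1, 2, 3, 4, 5, 6, 7, 9, 12}) = 8
G(34) = mex({0, 1, 2, 3, 4, 5, 7, 8, 11, 12}) = 6
G(35) = mex({0, 1, 2, 3, 4, 5, 6, 8, 9, 10, 11}) = 7
G(36) = mex({0, 1, 2, 3, 5, 6, 7, 9, 10}) = 4
G(37) = mex({0, 2, 3, 4, 6, 7, 9, 10, 11, 12}) = 1
G(38) = mex({0, 1, 3, 4, 5, 6, 7, 9, 10, 11, 12}) = 2
G(39) = mex({0, 1, 2, 4, 5, 6, 7, 9, 10, 12, 14}) = 3
G(40) = mex({0, 2, 3, 4, 6, 7, 11, 12, 14}) = 1
G(41) = mex({0, 1, 2, 3, 5, 6, 7, 9, 10, 11, 12}) = 4
Therefore G(41) = 4.

4


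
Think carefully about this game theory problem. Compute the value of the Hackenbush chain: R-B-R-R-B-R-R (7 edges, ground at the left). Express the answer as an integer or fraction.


Edges (from ground): R-B-R-R-B-R-R
By Berlekamp's sign-expansion rule, a Blue-Red Hackenbush stalk has the value of the surreal number whose sign sequence is the edge sequence with B -> + and R -> -.
Sign sequence: -+--+--
Trace the sign expansion in the surreal number tree, starting from 0:
Edge 1: R (sign -) -> bounds (-inf, 0), value = -1
Edge 2: B (sign +) -> bounds (-1, 0), value = -1/2
Edge 3: R (sign -) -> bounds (-1, -1/2), value = -3/4
Edge 4: R (sign -) -> bounds (-1, -3/4), value = -7/8
Edge 5: B (sign +) -> bounds (-7/8, -3/4), value = -13/16
Edge 6: R (sign -) -> bounds (-7/8, -13/16), value = -27/32
Edge 7: R (sign -) -> bounds (-7/8, -27/32), value = -55/64
Game value = -55/64

-55/64


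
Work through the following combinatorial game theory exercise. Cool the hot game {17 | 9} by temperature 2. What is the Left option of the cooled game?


Original game: {17 | 9} (a switch {a | b} with a > b).
Cooling by t (for t below the temperature (a - b)/2 = 4) taxes each move by t: {a | b} cooled by t is {a - t | b + t}.
Cooling amount: t = 2
Cooled Left option: 17 - 2 = 15
Cooled Right option: 9 + 2 = 11
Cooled game: {15 | 11}
Left option = 15

15


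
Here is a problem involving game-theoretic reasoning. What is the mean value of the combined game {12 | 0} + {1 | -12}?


G1 = {12 | 0}, G2 = {1 | -12}
Each is a switch {a | b} with numbers a > b; its mean value is (a + b)/2, and mean value is additive over game sums: m(G1 + G2) = m(G1) + m(G2).
Mean of G1 = (12 + (0))/2 = 12/2 = 6
Mean of G2 = (1 + (-12))/2 = -11/2 = -11/2
Mean of G1 + G2 = 6 + -11/2 = 1/2

1/2


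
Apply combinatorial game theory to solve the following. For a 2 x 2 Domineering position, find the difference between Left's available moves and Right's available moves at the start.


Board is 2 x 2 (rows x cols).
Left (vertical) placements: (rows-1) * cols = 1 * 2 = 2
Right (horizontal) placements: rows * (cols-1) = 2 * 1 = 2
Advantage = Left - Right = 2 - 2 = 0

0


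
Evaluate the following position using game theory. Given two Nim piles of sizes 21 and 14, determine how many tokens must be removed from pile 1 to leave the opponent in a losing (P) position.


Piles: 21 and 14
Current XOR: 21 XOR 14 = 27 (non-zero, so this is an N-position).
To make the XOR zero, we need to find a move that balances the piles.
For pile 1 (size 21): target = 21 XOR 27 = 14
We reduce pile 1 from 21 to 14.
Tokens removed: 21 - 14 = 7
Verification: 14 XOR 14 = 0

7


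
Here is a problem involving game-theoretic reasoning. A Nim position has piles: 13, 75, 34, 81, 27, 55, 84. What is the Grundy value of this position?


We need the XOR (exclusive or) of all pile sizes.
After XOR-ing pile 1 (size 13): 0 XOR 13 = 13
After XOR-ing pile 2 (size 75): 13 XOR 75 = 70
After XOR-ing pile 3 (size 34): 70 XOR 34 = 100
After XOR-ing pile 4 (size 81): 100 XOR 81 = 53
After XOR-ing pile 5 (size 27): 53 XOR 27 = 46
After XOR-ing pile 6 (size 55): 46 XOR 55 = 25
After XOR-ing pile 7 (size 84): 25 XOR 84 = 77
The Nim-value of this position is 77.

77


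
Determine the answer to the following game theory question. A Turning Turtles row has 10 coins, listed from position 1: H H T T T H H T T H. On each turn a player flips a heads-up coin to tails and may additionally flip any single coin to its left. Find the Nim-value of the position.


Coins: H H T T T H H T T H
Key fact: a single head at position k behaves exactly like a Nim heap of size k (turning it to T and optionally flipping a coin at j < k corresponds to moving the heap from k to j, or to 0), and heads combine as a disjunctive sum (two heads at the same place would cancel, matching j XOR j = 0). So the Nim-value is the XOR of the 1-indexed positions of the heads.
Face-up positions (1-indexed): [1, 2, 6, 7, 10]
XOR 0 with 1: 0 XOR 1 = 1
XOR 1 with 2: 1 XOR 2 = 3
XOR 3 with 6: 3 XOR 6 = 5
XOR 5 with 7: 5 XOR 7 = 2
XOR 2 with 10: 2 XOR 10 = 8
Nim-value = 8

8


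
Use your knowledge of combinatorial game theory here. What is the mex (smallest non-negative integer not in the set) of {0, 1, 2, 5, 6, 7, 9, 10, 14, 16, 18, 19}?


Set = {0, 1, 2, 5, 6, 7, 9, 10, 14, 16, 18, 19}
0 is in the set.
1 is in the set.
2 is in the set.
3 is NOT in the set. This is the mex.
mex = 3

3


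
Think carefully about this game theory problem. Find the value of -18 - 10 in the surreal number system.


x = -18, y = 10
x - y = -18 - 10 = -28

-28


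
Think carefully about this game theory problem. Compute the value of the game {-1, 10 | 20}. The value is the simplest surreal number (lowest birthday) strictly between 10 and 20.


Left options: {-1, 10}, max = 10
Right options: {20}, min = 20
All options are numbers and max(Left) < min(Right), so by the simplicity theorem the value is the simplest (earliest-born) number strictly between 10 and 20.
Integers 11 through 19 all lie strictly between 10 and 20.
Among integers, the simplest (lowest birthday = smallest |n|; 0 is born on day 0, +-n on day n) is 11.
No non-integer in the interval can be simpler: if x is a non-integer in the interval, then floor(x) or ceil(x) also lies in the interval (the interval contains an integer), and both are proper prefixes of x's sign expansion, i.e. born earlier. So the game value is 11.
Game value = 11

11


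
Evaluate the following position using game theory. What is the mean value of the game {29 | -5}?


Game = {29 | -5}, a switch {a | b} with numbers a > b.
Its thermograph has left wall a - t and right wall b + t, which meet at t = (a - b)/2, where both equal (a + b)/2. So the mast (mean value) is at (a + b)/2.
Mean = (29 + (-5))/2 = 24/2 = 12

12


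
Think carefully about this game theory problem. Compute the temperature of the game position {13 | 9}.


The game is {13 | 9}, a switch {a | b} with numbers a > b.
Cooling {a | b} by t gives {a - t | b + t}, which stops being hot when a - t = b + t, i.e. at t = (a - b)/2. So the temperature of a switch is (a - b)/2.
Temperature = (Left option - Right option) / 2
= (13 - (9)) / 2
= 4 / 2
= 2

2


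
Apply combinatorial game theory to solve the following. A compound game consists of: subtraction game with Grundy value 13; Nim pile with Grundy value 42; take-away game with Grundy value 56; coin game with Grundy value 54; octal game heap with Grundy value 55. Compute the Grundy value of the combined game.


By the Sprague-Grundy theorem, the Grundy value of a sum of games is the XOR of individual Grundy values.
subtraction game: Grundy value = 13. Running XOR: 0 XOR 13 = 13
Nim pile: Grundy value = 42. Running XOR: 13 XOR 42 = 39
take-away game: Grundy value = 56. Running XOR: 39 XOR 56 = 31
coin game: Grundy value = 54. Running XOR: 31 XOR 54 = 41
octal game heap: Grundy value = 55. Running XOR: 41 XOR 55 = 30
The combined Grundy value is 30.

30


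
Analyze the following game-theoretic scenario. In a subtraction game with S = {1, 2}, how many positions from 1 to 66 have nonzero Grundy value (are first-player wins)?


Subtraction set S = {1, 2}, so G(n) = n mod 3.
G(n) = 0 when n is a multiple of 3.
Multiples of 3 in [1, 66]: 22
N-positions (nonzero Grundy) = 66 - 22 = 44

44


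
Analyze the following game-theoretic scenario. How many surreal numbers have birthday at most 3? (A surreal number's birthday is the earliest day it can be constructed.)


Day 0: {|} = 0 is born. Count = 1.
Day n: the number of surreal numbers born by day n is 2^(n+1) - 1.
By day 0: 2^1 - 1 = 1
By day 1: 2^2 - 1 = 3
By day 2: 2^3 - 1 = 7
By day 3: 2^4 - 1 = 15
By day 3: 15 surreal numbers.

15


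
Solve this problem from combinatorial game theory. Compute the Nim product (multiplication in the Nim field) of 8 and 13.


Nim multiplication is bilinear over XOR: (u XOR v) * w = (u*w) XOR (v*w).
So we split each operand into its bit components and XOR the pairwise Nim products.
8 = 8 (as XOR of powers of 2).
13 = 1 + 4 + 8 (as XOR of powers of 2).
Using the standard Nim-product table on single bits:
  2*2 = 3,   2*4 = 8,   2*8 = 12,
  4*4 = 6,   4*8 = 11,  8*8 = 13,
and  1*x = x (identity), k*l = l*k (commutative).
Pairwise Nim products:
  8 * 1 = 8
  8 * 4 = 11
  8 * 8 = 13
XOR them: 8 XOR 11 XOR 13 = 14.
Result: 8 * 13 = 14 (in Nim).

14


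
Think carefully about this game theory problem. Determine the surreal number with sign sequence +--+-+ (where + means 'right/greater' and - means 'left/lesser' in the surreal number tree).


Sign expansion: +--+-+
Rule: track bounds (lo, hi), initially (-inf, +inf). On '+', the current value becomes lo and we move to the simplest number in (value, hi): value + 1 if hi = +inf, otherwise the midpoint (value + hi)/2. On '-', the current value becomes hi and we move to value - 1 if lo = -inf, otherwise the midpoint (lo + value)/2.
Start at 0.
Step 1: sign = +, move right. Bounds: (0, +inf). Value = 1
Step 2: sign = -, move left. Bounds: (0, 1). Value = 1/2
Step 3: sign = -, move left. Bounds: (0, 1/2). Value = 1/4
Step 4: sign = +, move right. Bounds: (1/4, 1/2). Value = 3/8
Step 5: sign = -, move left. Bounds: (1/4, 3/8). Value = 5/16
Step 6: sign = +, move right. Bounds: (5/16, 3/8). Value = 11/32
The surreal number with sign expansion +--+-+ is 11/32.

11/32


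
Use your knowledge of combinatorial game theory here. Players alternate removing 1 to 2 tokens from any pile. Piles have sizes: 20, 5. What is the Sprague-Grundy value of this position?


Subtraction set: {1, 2}
For this subtraction set, G(n) = n mod 3 (period = max + 1 = 3).
Pile 1 (size 20): G(20) = 20 mod 3 = 2
Pile 2 (size 5): G(5) = 5 mod 3 = 2
Total Grundy value = XOR of all: 2 XOR 2 = 0

0


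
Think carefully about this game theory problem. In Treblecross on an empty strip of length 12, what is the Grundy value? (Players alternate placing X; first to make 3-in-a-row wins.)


Treblecross: place X on empty cells; 3-in-a-row wins.
Playing within two cells of an existing X lets the opponent win at once, so sensible play treats the cells i-2..i+2 around each X as dead. The player left with no safe cell loses, so this is a normal-play take-away game on strips of safe cells.
Placing X at cell i (0-indexed) of a strip of k safe cells leaves independent strips of sizes max(0, i-2) and max(0, k-i-3). Hence G(k) = mex{ G(max(0,i-2)) XOR G(max(0,k-i-3)) : 0 <= i < k }, with G(0) = 0.
G(1): splits (0,0):0^0=0 -> mex({0}) = 1
G(2): splits (0,0):0^0=0 -> mex({0}) = 1
G(3): splits (0,0):0^0=0 -> mex({0}) = 1
G(4): splits (0,1):0^1=1 (0,0):0^0=0 -> mex({0, 1}) = 2
G(5): splits (0,2):0^1=1 (0,1):0^1=1 (0,0):0^0=0 -> mex({0, 1}) = 2
G(6) = mex({1}) = 0
G(7) = mex({0, 1, 2}) = 3
G(8) = mex({0, 1, 2}) = 3
G(9) = mex({0, 2}) = 1
G(10) = mex({0, 2, 3}) = 1
G(11) = mex({0, 3}) = 1
G(12) = mex({1, 3}) = 0
Therefore G(12) = 0.

0


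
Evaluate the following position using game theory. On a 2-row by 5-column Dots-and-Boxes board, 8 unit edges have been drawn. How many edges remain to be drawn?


Grid: 2 x 5 boxes, i.e. 3 rows and 6 columns of dots.
Horizontal edges: (rows + 1) * cols = 3 * 5 = 15
Vertical edges: rows * (cols + 1) = 2 * 6 = 12
Total edges: 15 + 12 = 27
Edges drawn: 8
Remaining: 27 - 8 = 19

19


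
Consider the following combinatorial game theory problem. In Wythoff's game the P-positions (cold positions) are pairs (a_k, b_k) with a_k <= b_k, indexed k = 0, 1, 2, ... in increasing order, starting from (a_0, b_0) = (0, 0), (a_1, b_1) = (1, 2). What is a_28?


By Wythoff's theorem, a_k = floor(k * phi) and b_k = floor(k * phi^2) = a_k + k, where phi = (1 + sqrt(5))/2 is the golden ratio.
phi = (1 + sqrt(5))/2 = 1.618034
k = 28
k * phi = 28 * 1.618034 = 45.304952
a_28 = floor(k * phi) = 45

45


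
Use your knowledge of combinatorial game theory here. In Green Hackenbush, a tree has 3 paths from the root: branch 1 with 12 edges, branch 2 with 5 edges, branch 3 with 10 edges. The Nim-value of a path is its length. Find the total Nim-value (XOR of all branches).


The tree has 3 branches from the ground vertex.
In Green Hackenbush, the Nim-value of a simple path of length k is k.
Branch 1: length 12, Nim-value = 12
Branch 2: length 5, Nim-value = 5
Branch 3: length 10, Nim-value = 10
Total Nim-value = XOR of all branch values:
0 XOR 12 = 12
12 XOR 5 = 9
9 XOR 10 = 3
Nim-value of the tree = 3

3


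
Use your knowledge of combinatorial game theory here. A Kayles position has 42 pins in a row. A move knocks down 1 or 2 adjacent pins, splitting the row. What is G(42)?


Kayles: a move removes 1 or 2 adjacent pins from a contiguous row.
Removing pins from a row of k leaves two independent rows (a, b) with a + b = k - 1 (one pin) or a + b = k - 2 (two pins); an end removal gives a = 0.
By Sprague-Grundy, G(k) = mex{ G(a) XOR G(b) } over all these splits. G(0) = 0.
G(1): splits (0,0):0^0=0 -> mex({0}) = 1
G(2): splits (0,1):0^1=1 (0,0):0^0=0 -> mex({0, 1}) = 2
G(3): splits (0,2):0^2=2 (1,1):1^1=0 (0,1):0^1=1 -> mex({0, 1, 2}) = 3
G(4): splits (0,3):0^3=3 (1,2):1^2=3 (0,2):0^2=2 (1,1):1^1=0 -> mex({0, 2, 3}) = 1
G(5): splits (0,4):0^1=1 (1,3):1^3=2 (2,2):2^2=0 (0,3):0^3=3 (1,2):1^2=3 -> mex({0, 1, 2, 3}) = 4
G(6) = mex({0, 1, 2, 4}) = 3
G(7) = mex({0, 1, 3, 4, 5}) = 2
G(8) = mex({0, 2, 3, 5, 6}) = 1
G(9) = mex({0, 1, 2, 3, 6, 7}) = 4
G(10) = mex({0, 1, 3, 4, 5, 7}) = 2
G(11) = mex({0, 1, 2, 3, 4, 5}) = 6
G(12) = mex({0, 1, 2, 3, 5, 6, 7}) = 4
G(13) = mex({0, 2, 3, 4, 6, 7}) = 1
G(14) = mex({0, 1, 4, 5, 6, 7}) = 2
G(15) = mex({0, 1, 2, 3, 4, 5, 6}) = 7
G(16) = mex({0, 2, 3, 5, 6, 7}) = 1
G(17) = mex({0, 1, 2, 3, 5, 6, 7}) = 4
G(18) = mex({0, 1, 2, 4, 5, 6}) = 3
G(19) = mex({0, 1, 3, 4, 5, 7}) = 2
G(20) = mex({0, 2, 3, 4, 5, 6, 7}) = 1
G(21) = mex({0, 1, 2, 3, 5, 6, 7}) = 4
G(22) = mex({0, 1, 2, 3, 4, 5, 7}) = 6
G(23) = mex({0, 1, 2, 3, 4, 5, 6}) = 7
G(24) = mex({0, 1, 2, 3, 5, 6, 7}) = 4
G(25) = mex({0, 2, 3, 4, 6, 7}) = 1
G(26) = mex({0, 1, 3, 4, 5, 6, 7}) = 2
G(27) = mex({0, 1, 2, 3, 4, 5, 6, 7}) = 8
G(28) = mex({0, 1, 2, 3, 4, 6, 7, 8}) = 5
G(29) = mex({0, 1, 2, 3, 5, 6, 7, 8, 9}) = 4
G(30) = mex({0, 1, 2, 3, 4, 5, 6, 9, 10}) = 7
G(31) = mex({0, 1, 3, 4, 5, 7, 10, 11}) = 2
G(32) = mex({0, 2, 3, 4, 5, 6, 7, 9, 11}) = 1
G(33) = mex({0, 1, 2, 3, 4, 5, 6, 7, 9, 12}) = 8
G(34) = mex({0, 1, 2, 3, 4, 5, 7, 8, 11, 12}) = 6
G(35) = mex({0, 1, 2, 3, 4, 5, 6, 8, 9, 10, 11}) = 7
G(36) = mex({0, 1, 2, 3, 5, 6, 7, 9, 10}) = 4
G(37) = mex({0, 2, 3, 4, 6, 7, 9, 10, 11, 12}) = 1
G(38) = mex({0, 1, 3, 4, 5, 6, 7, 9, 10, 11, 12}) = 2
G(39) = mex({0, 1, 2, 4, 5, 6, 7, 9, 10, 12, 14}) = 3
G(40) = mex({0, 2, 3, 4, 6, 7, 11, 12, 14}) = 1
G(41) = mex({0, 1, 2, 3, 5, 6, 7, 9, 10, 11, 12}) = 4
G(42) = mex({0, 1, 2, 3, 4, 5, 6, 9, 10}) = 7
Therefore G(42) = 7.

7


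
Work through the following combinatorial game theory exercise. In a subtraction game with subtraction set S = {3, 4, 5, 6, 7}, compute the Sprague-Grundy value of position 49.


The subtraction set is S = {3, 4, 5, 6, 7}.
G(k) = mex{ G(k - s) : s in S, s <= k }. We compute iteratively: G(0) = 0.
G(1) = mex({}) = 0
G(2) = mex({}) = 0
G(3) = mex({0}) = 1
G(4) = mex({0}) = 1
G(5) = mex({0}) = 1
G(6) = mex({0, 1}) = 2
G(7) = mex({0, 1}) = 2
G(8) = mex({0, 1}) = 2
G(9) = mex({0, 1, 2}) = 3
G(10) = mex({1, 2}) = 0
G(11) = mex({1, 2}) = 0
G(12) = mex({1, 2, 3}) = 0
G(13) = mex({0, 2, 3}) = 1
G(14) = mex({0, 2, 3}) = 1
G(15) = mex({0, 2, 3}) = 1
G(16) = mex({0, 1, 3}) = 2
Observe that G(10)..G(16) = 0, 0, 0, 1, 1, 1, 2 repeats G(0)..G(6) = 0, 0, 0, 1, 1, 1, 2.
For k >= max(S) = 7, G(k) is determined by the previous 7 values G(k-7)..G(k-1); a window of 7 consecutive values has recurred shifted by 10, so by induction G(k + 10) = G(k) for all k >= 0: the sequence is periodic from the start with period 10.
One period: G(0..9) = 0, 0, 0, 1, 1, 1, 2, 2, 2, 3.
49 mod 10 = 9, so G(49) = G(9) = 3.

3


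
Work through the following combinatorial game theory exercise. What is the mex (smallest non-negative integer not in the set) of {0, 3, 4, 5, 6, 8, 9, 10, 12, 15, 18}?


Set = {0, 3, 4, 5, 6, 8, 9, 10, 12, 15, 18}
0 is in the set.
1 is NOT in the set. This is the mex.
mex = 1

1


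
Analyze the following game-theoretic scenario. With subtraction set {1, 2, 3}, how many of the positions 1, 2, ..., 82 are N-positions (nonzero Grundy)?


Subtraction set S = {1, 2, 3}, so G(n) = n mod 4.
G(n) = 0 when n is a multiple of 4.
Multiples of 4 in [1, 82]: 20
N-positions (nonzero Grundy) = 82 - 20 = 62

62


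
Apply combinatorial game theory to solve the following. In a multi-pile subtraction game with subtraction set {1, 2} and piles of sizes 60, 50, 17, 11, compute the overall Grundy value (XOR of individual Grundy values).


Subtraction set: {1, 2}
For this subtraction set, G(n) = n mod 3 (period = max + 1 = 3).
Pile 1 (size 60): G(60) = 60 mod 3 = 0
Pile 2 (size 50): G(50) = 50 mod 3 = 2
Pile 3 (size 17): G(17) = 17 mod 3 = 2
Pile 4 (size 11): G(11) = 11 mod 3 = 2
Total Grundy value = XOR of all: 0 XOR 2 XOR 2 XOR 2 = 2

2


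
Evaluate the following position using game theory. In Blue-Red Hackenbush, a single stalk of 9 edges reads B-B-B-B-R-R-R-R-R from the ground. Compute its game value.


Edges (from ground): B-B-B-B-R-R-R-R-R
By Berlekamp's sign-expansion rule, a Blue-Red Hackenbush stalk has the value of the surreal number whose sign sequence is the edge sequence with B -> + and R -> -.
Sign sequence: ++++-----
Trace the sign expansion in the surreal number tree, starting from 0:
Edge 1: B (sign +) -> bounds (0, +inf), value = 1
Edge 2: B (sign +) -> bounds (1, +inf), value = 2
Edge 3: B (sign +) -> bounds (2, +inf), value = 3
Edge 4: B (sign +) -> bounds (3, +inf), value = 4
Edge 5: R (sign -) -> bounds (3, 4), value = 7/2
Edge 6: R (sign -) -> bounds (3, 7/2), value = 13/4
Edge 7: R (sign -) -> bounds (3, 13/4), value = 25/8
Edge 8: R (sign -) -> bounds (3, 25/8), value = 49/16
Edge 9: R (sign -) -> bounds (3, 49/16), value = 97/32
Game value = 97/32

97/32


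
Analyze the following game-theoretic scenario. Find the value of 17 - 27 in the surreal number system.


x = 17, y = 27
x - y = 17 - 27 = -10

-10


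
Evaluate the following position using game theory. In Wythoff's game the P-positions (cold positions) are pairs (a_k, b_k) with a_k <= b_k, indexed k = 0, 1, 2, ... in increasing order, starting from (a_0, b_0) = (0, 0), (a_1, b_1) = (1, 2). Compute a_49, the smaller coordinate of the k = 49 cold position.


By Wythoff's theorem, a_k = floor(k * phi) and b_k = floor(k * phi^2) = a_k + k, where phi = (1 + sqrt(5))/2 is the golden ratio.
phi = (1 + sqrt(5))/2 = 1.618034
k = 49
k * phi = 49 * 1.618034 = 79.283665
a_49 = floor(k * phi) = 79

79


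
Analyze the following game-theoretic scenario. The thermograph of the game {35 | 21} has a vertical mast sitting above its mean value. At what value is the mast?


Game = {35 | 21}, a switch {a | b} with numbers a > b.
Its thermograph has left wall a - t and right wall b + t, which meet at t = (a - b)/2, where both equal (a + b)/2. So the mast (mean value) is at (a + b)/2.
Mean = (35 + (21))/2 = 56/2 = 28

28


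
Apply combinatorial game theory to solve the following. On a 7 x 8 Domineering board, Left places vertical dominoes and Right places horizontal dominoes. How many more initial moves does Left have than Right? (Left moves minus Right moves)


Board is 7 x 8 (rows x cols).
Left (vertical) placements: (rows-1) * cols = 6 * 8 = 48
Right (horizontal) placements: rows * (cols-1) = 7 * 7 = 49
Advantage = Left - Right = 48 - 49 = -1

-1


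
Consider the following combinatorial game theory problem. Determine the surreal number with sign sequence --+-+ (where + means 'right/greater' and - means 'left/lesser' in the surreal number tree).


Sign expansion: --+-+
Rule: track bounds (lo, hi), initially (-inf, +inf). On '+', the current value becomes lo and we move to the simplest number in (value, hi): value + 1 if hi = +inf, otherwise the midpoint (value + hi)/2. On '-', the current value becomes hi and we move to value - 1 if lo = -inf, otherwise the midpoint (lo + value)/2.
Start at 0.
Step 1: sign = -, move left. Bounds: (-inf, 0). Value = -1
Step 2: sign = -, move left. Bounds: (-inf, -1). Value = -2
Step 3: sign = +, move right. Bounds: (-2, -1). Value = -3/2
Step 4: sign = -, move left. Bounds: (-2, -3/2). Value = -7/4
Step 5: sign = +, move right. Bounds: (-7/4, -3/2). Value = -13/8
The surreal number with sign expansion --+-+ is -13/8.

-13/8


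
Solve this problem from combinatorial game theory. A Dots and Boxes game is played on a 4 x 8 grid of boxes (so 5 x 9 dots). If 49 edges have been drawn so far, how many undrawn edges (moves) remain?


Grid: 4 x 8 boxes, i.e. 5 rows and 9 columns of dots.
Horizontal edges: (rows + 1) * cols = 5 * 8 = 40
Vertical edges: rows * (cols + 1) = 4 * 9 = 36
Total edges: 40 + 36 = 76
Edges drawn: 49
Remaining: 76 - 49 = 27

27


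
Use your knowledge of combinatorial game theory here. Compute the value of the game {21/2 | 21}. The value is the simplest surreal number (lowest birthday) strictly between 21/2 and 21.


Left options: {21/2}, max = 21/2
Right options: {21}, min = 21
All options are numbers and max(Left) < min(Right), so by the simplicity theorem the value is the simplest (earliest-born) number strictly between 21/2 and 21.
Integers 11 through 20 all lie strictly between 21/2 and 21.
Among integers, the simplest (lowest birthday = smallest |n|; 0 is born on day 0, +-n on day n) is 11.
No non-integer in the interval can be simpler: if x is a non-integer in the interval, then floor(x) or ceil(x) also lies in the interval (the interval contains an integer), and both are proper prefixes of x's sign expansion, i.e. born earlier. So the game value is 11.
Game value = 11

11


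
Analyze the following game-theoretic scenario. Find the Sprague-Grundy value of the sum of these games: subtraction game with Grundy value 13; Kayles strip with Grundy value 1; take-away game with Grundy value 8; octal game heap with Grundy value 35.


By the Sprague-Grundy theorem, the Grundy value of a sum of games is the XOR of individual Grundy values.
subtraction game: Grundy value = 13. Running XOR: 0 XOR 13 = 13
Kayles strip: Grundy value = 1. Running XOR: 13 XOR 1 = 12
take-away game: Grundy value = 8. Running XOR: 12 XOR 8 = 4
octal game heap: Grundy value = 35. Running XOR: 4 XOR 35 = 39
The combined Grundy value is 39.

39


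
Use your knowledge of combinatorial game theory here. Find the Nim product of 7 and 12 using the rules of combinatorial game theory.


Nim multiplication is bilinear over XOR: (u XOR v) * w = (u*w) XOR (v*w).
So we split each operand into its bit components and XOR the pairwise Nim products.
7 = 1 + 2 + 4 (as XOR of powers of 2).
12 = 4 + 8 (as XOR of powers of 2).
Using the standard Nim-product table on single bits:
  2*2 = 3,   2*4 = 8,   2*8 = 12,
  4*4 = 6,   4*8 = 11,  8*8 = 13,
and  1*x = x (identity), k*l = l*k (commutative).
Pairwise Nim products:
  1 * 4 = 4
  1 * 8 = 8
  2 * 4 = 8
  2 * 8 = 12
  4 * 4 = 6
  4 * 8 = 11
XOR them: 4 XOR 8 XOR 8 XOR 12 XOR 6 XOR 11 = 5.
Result: 7 * 12 = 5 (in Nim).

5


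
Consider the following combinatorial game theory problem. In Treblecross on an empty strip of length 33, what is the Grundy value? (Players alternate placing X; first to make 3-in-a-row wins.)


Treblecross: place X on empty cells; 3-in-a-row wins.
Playing within two cells of an existing X lets the opponent win at once, so sensible play treats the cells i-2..i+2 around each X as dead. The player left with no safe cell loses, so this is a normal-play take-away game on strips of safe cells.
Placing X at cell i (0-indexed) of a strip of k safe cells leaves independent strips of sizes max(0, i-2) and max(0, k-i-3). Hence G(k) = mex{ G(max(0,i-2)) XOR G(max(0,k-i-3)) : 0 <= i < k }, with G(0) = 0.
G(1): splits (0,0):0^0=0 -> mex({0}) = 1
G(2): splits (0,0):0^0=0 -> mex({0}) = 1
G(3): splits (0,0):0^0=0 -> mex({0}) = 1
G(4): splits (0,1):0^1=1 (0,0):0^0=0 -> mex({0, 1}) = 2
G(5): splits (0,2):0^1=1 (0,1):0^1=1 (0,0):0^0=0 -> mex({0, 1}) = 2
G(6) = mex({1}) = 0
G(7) = mex({0, 1, 2}) = 3
G(8) = mex({0, 1, 2}) = 3
G(9) = mex({0, 2}) = 1
G(10) = mex({0, 2, 3}) = 1
G(11) = mex({0, 3}) = 1
G(12) = mex({1, 3}) = 0
G(13) = mex({0, 1, 2, 3}) = 4
G(14) = mex({0, 1, 2}) = 3
G(15) = mex({0, 1, 2}) = 3
G(16) = mex({0, 1, 2, 4}) = 3
G(17) = mex({0, 1, 3, 4}) = 2
G(18) = mex({0, 1, 3, 4}) = 2
G(19) = mex({0, 1, 3, 5}) = 2
G(20) = mex({0, 1, 2, 3, 5}) = 4
G(21) = mex({0, 1, 2, 3, 5}) = 4
G(22) = mex({1, 2, 6}) = 0
G(23) = mex({0, 1, 2, 3, 4, 6}) = 5
G(24) = mex({0, 1, 2, 3, 4}) = 5
G(25) = mex({0, 1, 3, 4, 7}) = 2
G(26) = mex({0, 1, 3, 4, 5, 7}) = 2
G(27) = mex({0, 1, 3, 5}) = 2
G(28) = mex({0, 1, 2, 5}) = 3
G(29) = mex({0, 1, 2, 4, 5, 6}) = 3
G(30) = mex({1, 2, 4, 6}) = 0
G(31) = mex({0, 1, 2, 3, 4, 6}) = 5
G(32) = mex({1, 2, 3, 4, 7}) = 0
G(33) = mex({0, 3, 7}) = 1
Therefore G(33) = 1.

1
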